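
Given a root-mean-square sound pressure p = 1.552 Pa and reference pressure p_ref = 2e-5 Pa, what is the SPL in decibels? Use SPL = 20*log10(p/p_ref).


p / p_ref = 1.552 / 2e-5 = 77600
SPL = 20 * log10(77600) = 97.797 dB


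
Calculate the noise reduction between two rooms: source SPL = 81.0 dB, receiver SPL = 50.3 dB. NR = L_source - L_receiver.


NR = L_source - L_receiver (difference between source and receiving room levels)
NR = 81.0 - 50.3 = 30.7 dB


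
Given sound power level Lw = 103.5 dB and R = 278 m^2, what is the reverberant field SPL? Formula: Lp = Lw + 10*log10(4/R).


4/R = 4/278 = 0.0143885
Lp = 103.5 + 10*log10(0.0143885) = 85.08 dB


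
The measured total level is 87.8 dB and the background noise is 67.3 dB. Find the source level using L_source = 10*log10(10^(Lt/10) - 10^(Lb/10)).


10^(87.8/10) = 6.0256e+08
10^(67.3/10) = 5.37032e+06
Difference = 6.0256e+08 - 5.37032e+06 = 5.9719e+08
L_source = 10*log10(5.9719e+08) = 87.761 dB


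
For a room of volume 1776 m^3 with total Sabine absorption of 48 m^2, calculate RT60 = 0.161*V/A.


RT60 = 0.161 * 1776 / 48 = 5.957 s


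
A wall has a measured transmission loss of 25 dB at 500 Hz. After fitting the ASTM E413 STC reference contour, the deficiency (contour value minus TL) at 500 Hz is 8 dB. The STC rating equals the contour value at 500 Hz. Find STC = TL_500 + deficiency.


By ASTM E413, STC = value of the fitted reference contour at 500 Hz.
Contour value at 500 Hz = TL_500 + deficiency = 25 + 8 = 33
STC = 33


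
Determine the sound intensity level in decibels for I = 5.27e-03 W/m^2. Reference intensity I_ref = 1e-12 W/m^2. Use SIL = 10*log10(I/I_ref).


I / I_ref = 5.27e-03 / 1e-12 = 5.27e+09
SIL = 10 * log10(5.27e+09) = 97.218 dB


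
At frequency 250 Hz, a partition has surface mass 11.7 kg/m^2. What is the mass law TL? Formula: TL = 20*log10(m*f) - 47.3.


m * f = 11.7 * 250 = 2925
20*log10(2925) = 69.3225 dB
TL = 69.3225 - 47.3 = 22.023 dB


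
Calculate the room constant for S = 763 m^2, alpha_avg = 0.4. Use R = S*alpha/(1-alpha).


R = 763 * 0.4 / (1 - 0.4) = 508.67 m^2


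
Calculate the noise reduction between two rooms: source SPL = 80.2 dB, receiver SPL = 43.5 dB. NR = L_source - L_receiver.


NR = L_source - L_receiver (difference between source and receiving room levels)
NR = 80.2 - 43.5 = 36.7 dB


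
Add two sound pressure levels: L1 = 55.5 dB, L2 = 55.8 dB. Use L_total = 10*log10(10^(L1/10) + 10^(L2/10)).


10^(55.5/10) = 354813
10^(55.8/10) = 380189
Sum = 354813 + 380189 = 735002
L_total = 10*log10(735002) = 58.663 dB


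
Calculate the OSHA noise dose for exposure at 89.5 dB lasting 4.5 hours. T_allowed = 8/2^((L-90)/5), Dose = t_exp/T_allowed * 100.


T_allowed = 8 / 2^((89.5 - 90)/5) = 8.57419 hr
Dose = 4.5 / 8.57419 * 100 = 52.483 %


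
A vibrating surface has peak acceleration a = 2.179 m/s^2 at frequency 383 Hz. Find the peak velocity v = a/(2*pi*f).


omega = 2*pi*f = 2*pi*383 = 2406.46 rad/s
v = a / omega = 2.179 / 2406.46 = 0.00090548 m/s


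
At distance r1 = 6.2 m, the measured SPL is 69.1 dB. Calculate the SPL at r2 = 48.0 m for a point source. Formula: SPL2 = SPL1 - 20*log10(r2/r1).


r2/r1 = 48.0/6.2 = 7.74194
Correction = 20*log10(7.74194) = 17.777 dB
SPL2 = 69.1 - 17.777 = 51.323 dB


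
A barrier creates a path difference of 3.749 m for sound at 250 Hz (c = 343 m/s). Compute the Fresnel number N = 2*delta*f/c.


N = 2*delta*f/c = 2*delta/lambda, where lambda = c/f
lambda = 343 / 250 = 1.372 m
N = 2 * 3.749 / 1.372 = 5.465


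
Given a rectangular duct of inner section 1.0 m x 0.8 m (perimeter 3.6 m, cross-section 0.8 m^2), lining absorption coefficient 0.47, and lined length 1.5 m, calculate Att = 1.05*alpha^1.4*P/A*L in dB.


alpha^1.4 = 0.47^1.4 = 0.347486
Attenuation rate = 1.05 * alpha^1.4 * P / A
= 1.05 * 0.347486 * 3.6 / 0.8 = 1.64187 dB/m
Total Att = 1.64187 * 1.5 = 2.4628 dB


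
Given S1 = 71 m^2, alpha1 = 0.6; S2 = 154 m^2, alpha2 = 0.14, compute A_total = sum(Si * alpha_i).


71 * 0.6 = 42.6
154 * 0.14 = 21.56
A_total = 42.6 + 21.56 = 64.16 m^2


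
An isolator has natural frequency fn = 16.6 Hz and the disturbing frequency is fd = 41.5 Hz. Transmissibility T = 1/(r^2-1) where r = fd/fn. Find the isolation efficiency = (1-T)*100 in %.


r = 41.5 / 16.6 = 2.5
r^2 - 1 = 2.5^2 - 1 = 5.25
T = 1/5.25 = 0.190476
Efficiency = (1 - 0.190476)*100 = 80.952 %


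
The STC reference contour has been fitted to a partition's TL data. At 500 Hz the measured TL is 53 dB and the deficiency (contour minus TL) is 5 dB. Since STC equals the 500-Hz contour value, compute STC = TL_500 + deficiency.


By ASTM E413, STC = value of the fitted reference contour at 500 Hz.
Contour value at 500 Hz = TL_500 + deficiency = 53 + 5 = 58
STC = 58


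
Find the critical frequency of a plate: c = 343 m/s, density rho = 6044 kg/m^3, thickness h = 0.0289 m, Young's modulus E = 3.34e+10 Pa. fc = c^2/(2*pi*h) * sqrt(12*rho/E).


12*rho/E = 12*6044/3.34e+10 = 2.1715e-06
sqrt(12*rho/E) = sqrt(2.1715e-06) = 0.0014736
c^2/(2*pi*h) = 343^2/(2*pi*0.0289) = 647904
fc = 647904 * 0.0014736 = 954.75 Hz


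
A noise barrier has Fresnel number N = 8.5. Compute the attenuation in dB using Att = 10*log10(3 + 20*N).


3 + 20*N = 3 + 20*8.5 = 173
Att = 10*log10(173) = 22.38 dB


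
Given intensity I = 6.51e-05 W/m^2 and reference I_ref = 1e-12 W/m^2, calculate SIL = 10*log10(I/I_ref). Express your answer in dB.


I / I_ref = 6.51e-05 / 1e-12 = 6.51e+07
SIL = 10 * log10(6.51e+07) = 78.136 dB


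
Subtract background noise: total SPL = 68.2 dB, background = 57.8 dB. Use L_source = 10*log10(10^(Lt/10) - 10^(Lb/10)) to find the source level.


10^(68.2/10) = 6.60693e+06
10^(57.8/10) = 602560
Difference = 6.60693e+06 - 602560 = 6.00437e+06
L_source = 10*log10(6.00437e+06) = 67.785 dB


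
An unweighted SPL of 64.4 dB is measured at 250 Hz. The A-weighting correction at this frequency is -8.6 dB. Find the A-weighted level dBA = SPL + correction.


A-weighting table: 250 Hz -> -8.6 dB correction
SPL_A = SPL + correction = 64.4 + (-8.6) = 55.8 dBA


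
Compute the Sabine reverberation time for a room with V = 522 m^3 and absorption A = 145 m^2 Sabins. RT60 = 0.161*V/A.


RT60 = 0.161 * 522 / 145 = 0.5796 s


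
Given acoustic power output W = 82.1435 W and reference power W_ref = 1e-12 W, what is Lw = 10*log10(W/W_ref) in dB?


W / W_ref = 82.1435 / 1e-12 = 8.21435e+13
Lw = 10 * log10(8.21435e+13) = 139.15 dB


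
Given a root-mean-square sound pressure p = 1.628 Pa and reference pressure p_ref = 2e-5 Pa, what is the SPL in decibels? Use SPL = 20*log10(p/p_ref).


p / p_ref = 1.628 / 2e-5 = 81400
SPL = 20 * log10(81400) = 98.212 dB


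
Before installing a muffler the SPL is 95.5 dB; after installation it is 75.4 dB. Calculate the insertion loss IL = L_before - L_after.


Insertion loss = SPL without muffler - SPL with muffler
IL = 95.5 - 75.4 = 20.1 dB


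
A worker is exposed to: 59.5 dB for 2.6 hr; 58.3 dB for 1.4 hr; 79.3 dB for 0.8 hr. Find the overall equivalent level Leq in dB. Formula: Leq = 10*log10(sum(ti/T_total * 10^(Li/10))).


T_total = 2.6 + 1.4 + 0.8 = 4.8 hr
(2.6/4.8) * 10^(59.5/10) = 482761
(1.4/4.8) * 10^(58.3/10) = 197191
(0.8/4.8) * 10^(79.3/10) = 1.41856e+07
Sum = 482761 + 197191 + 1.41856e+07 = 1.48656e+07
Leq = 10*log10(1.48656e+07) = 71.722 dB


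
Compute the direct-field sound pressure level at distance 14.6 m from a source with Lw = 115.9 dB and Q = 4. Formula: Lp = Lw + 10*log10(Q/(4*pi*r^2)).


4*pi*r^2 = 4*pi*14.6^2 = 2678.65 m^2
Q / (4*pi*r^2) = 4 / 2678.65 = 0.00149329
Lp = 115.9 + 10*log10(0.00149329) = 87.641 dB


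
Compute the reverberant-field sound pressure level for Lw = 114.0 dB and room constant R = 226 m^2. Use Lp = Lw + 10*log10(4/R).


4/R = 4/226 = 0.0176991
Lp = 114.0 + 10*log10(0.0176991) = 96.48 dB


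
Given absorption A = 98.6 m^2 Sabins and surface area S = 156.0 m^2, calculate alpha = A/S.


Absorption coefficient = absorbed power / incident power
alpha = A / S = 98.6 / 156.0 = 0.63205


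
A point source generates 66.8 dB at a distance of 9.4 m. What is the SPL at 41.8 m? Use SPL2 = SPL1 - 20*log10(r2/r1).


r2/r1 = 41.8/9.4 = 4.44681
Correction = 20*log10(4.44681) = 12.961 dB
SPL2 = 66.8 - 12.961 = 53.839 dB


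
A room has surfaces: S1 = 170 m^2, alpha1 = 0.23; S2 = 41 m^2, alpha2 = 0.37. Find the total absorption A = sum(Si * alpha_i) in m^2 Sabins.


170 * 0.23 = 39.1
41 * 0.37 = 15.17
A_total = 39.1 + 15.17 = 54.27 m^2


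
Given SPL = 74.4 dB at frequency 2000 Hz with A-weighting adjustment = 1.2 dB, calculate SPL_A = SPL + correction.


A-weighting table: 2000 Hz -> 1.2 dB correction
SPL_A = SPL + correction = 74.4 + (1.2) = 75.6 dBA


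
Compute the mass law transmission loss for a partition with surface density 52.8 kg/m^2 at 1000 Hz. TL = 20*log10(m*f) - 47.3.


m * f = 52.8 * 1000 = 52800
20*log10(52800) = 94.4527 dB
TL = 94.4527 - 47.3 = 47.153 dB


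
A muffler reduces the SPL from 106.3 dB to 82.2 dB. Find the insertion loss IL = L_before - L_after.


Insertion loss = SPL without muffler - SPL with muffler
IL = 106.3 - 82.2 = 24.1 dB


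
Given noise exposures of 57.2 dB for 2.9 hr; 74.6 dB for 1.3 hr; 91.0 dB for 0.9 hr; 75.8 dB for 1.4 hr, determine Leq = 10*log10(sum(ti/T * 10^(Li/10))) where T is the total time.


T_total = 2.9 + 1.3 + 0.9 + 1.4 = 6.5 hr
(2.9/6.5) * 10^(57.2/10) = 234145
(1.3/6.5) * 10^(74.6/10) = 5.76806e+06
(0.9/6.5) * 10^(91.0/10) = 1.74313e+08
(1.4/6.5) * 10^(75.8/10) = 8.18869e+06
Sum = 234145 + 5.76806e+06 + 1.74313e+08 + 8.18869e+06 = 1.88504e+08
Leq = 10*log10(1.88504e+08) = 82.753 dB


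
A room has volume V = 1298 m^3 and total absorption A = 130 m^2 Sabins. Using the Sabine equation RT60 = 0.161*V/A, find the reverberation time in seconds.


RT60 = 0.161 * 1298 / 130 = 1.6075 s


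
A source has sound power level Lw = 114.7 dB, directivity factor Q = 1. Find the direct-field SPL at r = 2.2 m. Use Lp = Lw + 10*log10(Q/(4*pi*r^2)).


4*pi*r^2 = 4*pi*2.2^2 = 60.8212 m^2
Q / (4*pi*r^2) = 1 / 60.8212 = 0.0164416
Lp = 114.7 + 10*log10(0.0164416) = 96.859 dB


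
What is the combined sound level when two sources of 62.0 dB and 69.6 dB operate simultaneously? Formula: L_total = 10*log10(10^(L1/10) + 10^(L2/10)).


10^(62.0/10) = 1.58489e+06
10^(69.6/10) = 9.12011e+06
Sum = 1.58489e+06 + 9.12011e+06 = 1.0705e+07
L_total = 10*log10(1.0705e+07) = 70.296 dB


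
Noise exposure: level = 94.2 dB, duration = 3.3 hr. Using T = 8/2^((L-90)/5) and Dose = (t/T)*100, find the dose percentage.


T_allowed = 8 / 2^((94.2 - 90)/5) = 4.46915 hr
Dose = 3.3 / 4.46915 * 100 = 73.84 %


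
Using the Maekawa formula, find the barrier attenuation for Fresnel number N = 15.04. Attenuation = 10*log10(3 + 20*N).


3 + 20*N = 3 + 20*15.04 = 303.8
Att = 10*log10(303.8) = 24.826 dB


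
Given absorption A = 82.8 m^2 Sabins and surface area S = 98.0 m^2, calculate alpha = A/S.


Absorption coefficient = absorbed power / incident power
alpha = A / S = 82.8 / 98.0 = 0.8449


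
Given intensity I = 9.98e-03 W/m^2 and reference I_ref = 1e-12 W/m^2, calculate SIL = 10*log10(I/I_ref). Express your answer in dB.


I / I_ref = 9.98e-03 / 1e-12 = 9.98e+09
SIL = 10 * log10(9.98e+09) = 99.991 dB


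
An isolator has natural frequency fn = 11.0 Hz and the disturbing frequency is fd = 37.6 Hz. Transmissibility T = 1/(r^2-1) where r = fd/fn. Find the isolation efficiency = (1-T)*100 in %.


r = 37.6 / 11.0 = 3.41818
r^2 - 1 = 3.41818^2 - 1 = 10.684
T = 1/10.684 = 0.0935979
Efficiency = (1 - 0.0935979)*100 = 90.64 %


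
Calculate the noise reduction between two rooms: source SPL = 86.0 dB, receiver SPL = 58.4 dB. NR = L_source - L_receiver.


NR = L_source - L_receiver (difference between source and receiving room levels)
NR = 86.0 - 58.4 = 27.6 dB


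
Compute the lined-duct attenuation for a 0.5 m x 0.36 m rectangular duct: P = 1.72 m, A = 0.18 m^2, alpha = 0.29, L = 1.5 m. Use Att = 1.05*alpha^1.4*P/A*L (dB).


alpha^1.4 = 0.29^1.4 = 0.176749
Attenuation rate = 1.05 * alpha^1.4 * P / A
= 1.05 * 0.176749 * 1.72 / 0.18 = 1.77338 dB/m
Total Att = 1.77338 * 1.5 = 2.6601 dB


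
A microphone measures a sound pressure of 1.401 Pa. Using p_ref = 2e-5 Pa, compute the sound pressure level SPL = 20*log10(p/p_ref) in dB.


p / p_ref = 1.401 / 2e-5 = 70050
SPL = 20 * log10(70050) = 96.908 dB


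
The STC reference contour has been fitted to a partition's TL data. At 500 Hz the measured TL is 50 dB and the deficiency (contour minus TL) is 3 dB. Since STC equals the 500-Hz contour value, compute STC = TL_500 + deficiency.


By ASTM E413, STC = value of the fitted reference contour at 500 Hz.
Contour value at 500 Hz = TL_500 + deficiency = 50 + 3 = 53
STC = 53


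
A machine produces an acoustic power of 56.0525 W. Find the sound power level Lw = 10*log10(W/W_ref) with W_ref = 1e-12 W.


W / W_ref = 56.0525 / 1e-12 = 5.60525e+13
Lw = 10 * log10(5.60525e+13) = 137.49 dB


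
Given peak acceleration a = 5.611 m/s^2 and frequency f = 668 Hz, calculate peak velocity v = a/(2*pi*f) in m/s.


omega = 2*pi*f = 2*pi*668 = 4197.17 rad/s
v = a / omega = 5.611 / 4197.17 = 0.0013369 m/s


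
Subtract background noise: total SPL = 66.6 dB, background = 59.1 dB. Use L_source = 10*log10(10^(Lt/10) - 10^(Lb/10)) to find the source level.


10^(66.6/10) = 4.57088e+06
10^(59.1/10) = 812831
Difference = 4.57088e+06 - 812831 = 3.75805e+06
L_source = 10*log10(3.75805e+06) = 65.75 dB


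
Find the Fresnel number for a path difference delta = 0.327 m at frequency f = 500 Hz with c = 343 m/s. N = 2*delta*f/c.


N = 2*delta*f/c = 2*delta/lambda, where lambda = c/f
lambda = 343 / 500 = 0.686 m
N = 2 * 0.327 / 0.686 = 0.95335


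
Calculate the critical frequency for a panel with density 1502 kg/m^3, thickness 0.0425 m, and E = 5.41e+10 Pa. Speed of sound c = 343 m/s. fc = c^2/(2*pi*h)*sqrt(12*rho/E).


12*rho/E = 12*1502/5.41e+10 = 3.33161e-07
sqrt(12*rho/E) = sqrt(3.33161e-07) = 0.000577201
c^2/(2*pi*h) = 343^2/(2*pi*0.0425) = 440575
fc = 440575 * 0.000577201 = 254.3 Hz


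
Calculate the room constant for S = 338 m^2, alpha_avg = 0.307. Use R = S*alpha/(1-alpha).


R = 338 * 0.307 / (1 - 0.307) = 149.73 m^2


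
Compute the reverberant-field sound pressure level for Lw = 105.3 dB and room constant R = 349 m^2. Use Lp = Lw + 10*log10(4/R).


4/R = 4/349 = 0.0114613
Lp = 105.3 + 10*log10(0.0114613) = 85.892 dB


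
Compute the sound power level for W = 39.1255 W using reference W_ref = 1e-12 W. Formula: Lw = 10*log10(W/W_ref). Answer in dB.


W / W_ref = 39.1255 / 1e-12 = 3.91255e+13
Lw = 10 * log10(3.91255e+13) = 135.92 dB


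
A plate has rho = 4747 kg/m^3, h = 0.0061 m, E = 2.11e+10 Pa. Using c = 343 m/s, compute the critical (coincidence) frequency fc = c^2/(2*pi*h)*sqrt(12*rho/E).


12*rho/E = 12*4747/2.11e+10 = 2.69972e-06
sqrt(12*rho/E) = sqrt(2.69972e-06) = 0.00164308
c^2/(2*pi*h) = 343^2/(2*pi*0.0061) = 3.06958e+06
fc = 3.06958e+06 * 0.00164308 = 5043.6 Hz


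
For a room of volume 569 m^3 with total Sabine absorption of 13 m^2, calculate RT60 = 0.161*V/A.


RT60 = 0.161 * 569 / 13 = 7.0468 s


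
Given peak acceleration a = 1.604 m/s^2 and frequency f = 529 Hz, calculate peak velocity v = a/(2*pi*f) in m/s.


omega = 2*pi*f = 2*pi*529 = 3323.81 rad/s
v = a / omega = 1.604 / 3323.81 = 0.00048258 m/s


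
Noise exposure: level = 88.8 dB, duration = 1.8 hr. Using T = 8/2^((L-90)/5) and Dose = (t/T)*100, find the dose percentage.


T_allowed = 8 / 2^((88.8 - 90)/5) = 9.44794 hr
Dose = 1.8 / 9.44794 * 100 = 19.052 %


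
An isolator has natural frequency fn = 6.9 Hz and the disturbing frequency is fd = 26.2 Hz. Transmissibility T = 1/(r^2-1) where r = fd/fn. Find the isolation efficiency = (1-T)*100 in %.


r = 26.2 / 6.9 = 3.7971
r^2 - 1 = 3.7971^2 - 1 = 13.418
T = 1/13.418 = 0.0745268
Efficiency = (1 - 0.0745268)*100 = 92.547 %


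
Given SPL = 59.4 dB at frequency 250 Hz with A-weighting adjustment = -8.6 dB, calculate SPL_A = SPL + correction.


A-weighting table: 250 Hz -> -8.6 dB correction
SPL_A = SPL + correction = 59.4 + (-8.6) = 50.8 dBA


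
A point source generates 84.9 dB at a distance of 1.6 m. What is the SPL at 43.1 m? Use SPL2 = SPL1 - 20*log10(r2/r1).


r2/r1 = 43.1/1.6 = 26.9375
Correction = 20*log10(26.9375) = 28.6071 dB
SPL2 = 84.9 - 28.6071 = 56.293 dB


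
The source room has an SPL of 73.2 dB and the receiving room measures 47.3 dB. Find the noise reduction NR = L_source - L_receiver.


NR = L_source - L_receiver (difference between source and receiving room levels)
NR = 73.2 - 47.3 = 25.9 dB


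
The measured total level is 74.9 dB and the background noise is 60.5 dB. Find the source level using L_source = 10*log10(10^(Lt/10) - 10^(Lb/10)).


10^(74.9/10) = 3.0903e+07
10^(60.5/10) = 1.12202e+06
Difference = 3.0903e+07 - 1.12202e+06 = 2.9781e+07
L_source = 10*log10(2.9781e+07) = 74.739 dB


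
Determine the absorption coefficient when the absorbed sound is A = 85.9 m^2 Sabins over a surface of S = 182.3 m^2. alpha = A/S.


Absorption coefficient = absorbed power / incident power
alpha = A / S = 85.9 / 182.3 = 0.4712


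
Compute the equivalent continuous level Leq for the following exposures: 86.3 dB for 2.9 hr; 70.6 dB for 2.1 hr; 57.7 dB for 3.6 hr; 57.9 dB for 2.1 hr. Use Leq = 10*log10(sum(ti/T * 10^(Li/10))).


T_total = 2.9 + 2.1 + 3.6 + 2.1 = 10.7 hr
(2.9/10.7) * 10^(86.3/10) = 1.15615e+08
(2.1/10.7) * 10^(70.6/10) = 2.25339e+06
(3.6/10.7) * 10^(57.7/10) = 198116
(2.1/10.7) * 10^(57.9/10) = 121014
Sum = 1.15615e+08 + 2.25339e+06 + 198116 + 121014 = 1.18188e+08
Leq = 10*log10(1.18188e+08) = 80.726 dB


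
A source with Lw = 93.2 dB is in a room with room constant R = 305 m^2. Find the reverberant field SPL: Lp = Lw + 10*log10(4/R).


4/R = 4/305 = 0.0131148
Lp = 93.2 + 10*log10(0.0131148) = 74.378 dB


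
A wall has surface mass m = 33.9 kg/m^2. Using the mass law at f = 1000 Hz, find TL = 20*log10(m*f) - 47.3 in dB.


m * f = 33.9 * 1000 = 33900
20*log10(33900) = 90.604 dB
TL = 90.604 - 47.3 = 43.304 dB


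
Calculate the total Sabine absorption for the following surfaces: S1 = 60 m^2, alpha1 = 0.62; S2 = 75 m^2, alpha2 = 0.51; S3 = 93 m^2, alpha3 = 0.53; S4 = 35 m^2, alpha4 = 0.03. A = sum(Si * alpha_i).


60 * 0.62 = 37.2
75 * 0.51 = 38.25
93 * 0.53 = 49.29
35 * 0.03 = 1.05
A_total = 37.2 + 38.25 + 49.29 + 1.05 = 125.79 m^2


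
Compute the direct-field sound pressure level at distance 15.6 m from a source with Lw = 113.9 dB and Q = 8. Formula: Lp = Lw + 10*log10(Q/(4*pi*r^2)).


4*pi*r^2 = 4*pi*15.6^2 = 3058.15 m^2
Q / (4*pi*r^2) = 8 / 3058.15 = 0.00261596
Lp = 113.9 + 10*log10(0.00261596) = 88.076 dB


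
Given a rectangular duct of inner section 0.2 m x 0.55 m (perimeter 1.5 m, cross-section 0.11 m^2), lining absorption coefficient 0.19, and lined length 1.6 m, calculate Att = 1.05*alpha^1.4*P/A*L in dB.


alpha^1.4 = 0.19^1.4 = 0.0977811
Attenuation rate = 1.05 * alpha^1.4 * P / A
= 1.05 * 0.0977811 * 1.5 / 0.11 = 1.40005 dB/m
Total Att = 1.40005 * 1.6 = 2.2401 dB


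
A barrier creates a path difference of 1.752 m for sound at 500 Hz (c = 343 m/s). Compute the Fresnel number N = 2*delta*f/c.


N = 2*delta*f/c = 2*delta/lambda, where lambda = c/f
lambda = 343 / 500 = 0.686 m
N = 2 * 1.752 / 0.686 = 5.1079


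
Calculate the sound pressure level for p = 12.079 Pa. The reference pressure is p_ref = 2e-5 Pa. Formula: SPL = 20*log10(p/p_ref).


p / p_ref = 12.079 / 2e-5 = 603950
SPL = 20 * log10(603950) = 115.62 dB


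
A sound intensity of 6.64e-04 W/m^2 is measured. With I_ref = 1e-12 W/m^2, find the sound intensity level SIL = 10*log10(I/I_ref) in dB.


I / I_ref = 6.64e-04 / 1e-12 = 6.64e+08
SIL = 10 * log10(6.64e+08) = 88.222 dB


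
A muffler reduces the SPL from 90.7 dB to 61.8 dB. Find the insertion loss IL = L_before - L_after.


Insertion loss = SPL without muffler - SPL with muffler
IL = 90.7 - 61.8 = 28.9 dB


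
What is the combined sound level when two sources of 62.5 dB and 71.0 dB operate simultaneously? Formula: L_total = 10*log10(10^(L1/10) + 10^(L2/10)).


10^(62.5/10) = 1.77828e+06
10^(71.0/10) = 1.25893e+07
Sum = 1.77828e+06 + 1.25893e+07 = 1.43676e+07
L_total = 10*log10(1.43676e+07) = 71.574 dB


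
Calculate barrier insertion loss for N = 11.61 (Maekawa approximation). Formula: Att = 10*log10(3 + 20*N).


3 + 20*N = 3 + 20*11.61 = 235.2
Att = 10*log10(235.2) = 23.714 dB


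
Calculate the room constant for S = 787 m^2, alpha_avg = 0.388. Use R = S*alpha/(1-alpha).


R = 787 * 0.388 / (1 - 0.388) = 498.95 m^2


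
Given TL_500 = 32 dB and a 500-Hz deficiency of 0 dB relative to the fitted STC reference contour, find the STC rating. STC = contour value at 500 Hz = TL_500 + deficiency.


By ASTM E413, STC = value of the fitted reference contour at 500 Hz.
Contour value at 500 Hz = TL_500 + deficiency = 32 + 0 = 32
STC = 32


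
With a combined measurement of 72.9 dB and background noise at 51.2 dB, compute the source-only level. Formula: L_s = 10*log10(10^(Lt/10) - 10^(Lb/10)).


10^(72.9/10) = 1.94984e+07
10^(51.2/10) = 131826
Difference = 1.94984e+07 - 131826 = 1.93666e+07
L_source = 10*log10(1.93666e+07) = 72.871 dB


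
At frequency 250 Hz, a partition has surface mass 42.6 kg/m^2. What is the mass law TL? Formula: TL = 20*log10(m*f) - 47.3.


m * f = 42.6 * 250 = 10650
20*log10(10650) = 80.547 dB
TL = 80.547 - 47.3 = 33.247 dB


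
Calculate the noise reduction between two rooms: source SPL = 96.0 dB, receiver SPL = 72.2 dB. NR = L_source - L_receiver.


NR = L_source - L_receiver (difference between source and receiving room levels)
NR = 96.0 - 72.2 = 23.8 dB


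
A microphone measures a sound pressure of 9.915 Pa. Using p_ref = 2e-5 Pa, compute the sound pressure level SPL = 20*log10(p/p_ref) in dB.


p / p_ref = 9.915 / 2e-5 = 495750
SPL = 20 * log10(495750) = 113.91 dB


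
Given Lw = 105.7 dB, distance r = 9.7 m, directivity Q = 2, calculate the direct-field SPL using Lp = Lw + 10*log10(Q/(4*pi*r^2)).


4*pi*r^2 = 4*pi*9.7^2 = 1182.37 m^2
Q / (4*pi*r^2) = 2 / 1182.37 = 0.00169152
Lp = 105.7 + 10*log10(0.00169152) = 77.983 dB


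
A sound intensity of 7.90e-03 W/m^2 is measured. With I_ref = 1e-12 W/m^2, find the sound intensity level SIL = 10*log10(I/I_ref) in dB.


I / I_ref = 7.90e-03 / 1e-12 = 7.9e+09
SIL = 10 * log10(7.9e+09) = 98.976 dB


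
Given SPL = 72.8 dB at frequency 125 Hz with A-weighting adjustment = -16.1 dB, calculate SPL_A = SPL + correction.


A-weighting table: 125 Hz -> -16.1 dB correction
SPL_A = SPL + correction = 72.8 + (-16.1) = 56.7 dBA


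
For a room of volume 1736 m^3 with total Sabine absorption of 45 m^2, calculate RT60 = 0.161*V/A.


RT60 = 0.161 * 1736 / 45 = 6.211 s


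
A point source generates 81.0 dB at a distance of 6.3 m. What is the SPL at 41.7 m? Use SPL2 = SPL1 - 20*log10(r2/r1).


r2/r1 = 41.7/6.3 = 6.61905
Correction = 20*log10(6.61905) = 16.4159 dB
SPL2 = 81.0 - 16.4159 = 64.584 dB


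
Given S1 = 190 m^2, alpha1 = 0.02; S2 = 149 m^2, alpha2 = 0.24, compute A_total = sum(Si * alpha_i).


190 * 0.02 = 3.8
149 * 0.24 = 35.76
A_total = 3.8 + 35.76 = 39.56 m^2


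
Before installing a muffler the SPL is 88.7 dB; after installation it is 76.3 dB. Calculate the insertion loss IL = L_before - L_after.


Insertion loss = SPL without muffler - SPL with muffler
IL = 88.7 - 76.3 = 12.4 dB


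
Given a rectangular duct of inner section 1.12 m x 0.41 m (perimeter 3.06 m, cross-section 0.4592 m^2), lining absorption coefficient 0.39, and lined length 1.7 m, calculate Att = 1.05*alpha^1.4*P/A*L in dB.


alpha^1.4 = 0.39^1.4 = 0.267603
Attenuation rate = 1.05 * alpha^1.4 * P / A
= 1.05 * 0.267603 * 3.06 / 0.4592 = 1.87241 dB/m
Total Att = 1.87241 * 1.7 = 3.1831 dB


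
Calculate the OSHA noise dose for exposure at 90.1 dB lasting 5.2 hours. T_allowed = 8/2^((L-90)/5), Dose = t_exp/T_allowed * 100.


T_allowed = 8 / 2^((90.1 - 90)/5) = 7.88986 hr
Dose = 5.2 / 7.88986 * 100 = 65.907 %


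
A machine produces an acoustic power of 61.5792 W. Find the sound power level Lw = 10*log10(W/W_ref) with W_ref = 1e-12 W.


W / W_ref = 61.5792 / 1e-12 = 6.15792e+13
Lw = 10 * log10(6.15792e+13) = 137.89 dB


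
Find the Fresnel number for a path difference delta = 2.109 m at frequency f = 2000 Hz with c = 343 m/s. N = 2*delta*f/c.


N = 2*delta*f/c = 2*delta/lambda, where lambda = c/f
lambda = 343 / 2000 = 0.1715 m
N = 2 * 2.109 / 0.1715 = 24.595


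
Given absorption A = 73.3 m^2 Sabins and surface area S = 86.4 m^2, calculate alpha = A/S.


Absorption coefficient = absorbed power / incident power
alpha = A / S = 73.3 / 86.4 = 0.84838


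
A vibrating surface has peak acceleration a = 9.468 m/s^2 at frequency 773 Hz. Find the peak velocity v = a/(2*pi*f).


omega = 2*pi*f = 2*pi*773 = 4856.9 rad/s
v = a / omega = 9.468 / 4856.9 = 0.0019494 m/s


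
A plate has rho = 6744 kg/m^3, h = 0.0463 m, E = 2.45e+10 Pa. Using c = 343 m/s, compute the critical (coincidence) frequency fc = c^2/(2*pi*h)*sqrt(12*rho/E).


12*rho/E = 12*6744/2.45e+10 = 3.30318e-06
sqrt(12*rho/E) = sqrt(3.30318e-06) = 0.00181747
c^2/(2*pi*h) = 343^2/(2*pi*0.0463) = 404415
fc = 404415 * 0.00181747 = 735.01 Hz


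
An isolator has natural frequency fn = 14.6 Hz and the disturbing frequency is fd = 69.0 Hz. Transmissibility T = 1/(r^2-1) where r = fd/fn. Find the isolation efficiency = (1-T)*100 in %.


r = 69.0 / 14.6 = 4.72603
r^2 - 1 = 4.72603^2 - 1 = 21.3354
T = 1/21.3354 = 0.0468705
Efficiency = (1 - 0.0468705)*100 = 95.313 %


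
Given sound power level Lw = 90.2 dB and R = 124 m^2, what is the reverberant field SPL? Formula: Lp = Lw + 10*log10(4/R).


4/R = 4/124 = 0.0322581
Lp = 90.2 + 10*log10(0.0322581) = 75.286 dB


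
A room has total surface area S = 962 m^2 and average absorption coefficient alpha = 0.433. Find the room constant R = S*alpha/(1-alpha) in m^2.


R = 962 * 0.433 / (1 - 0.433) = 734.65 m^2


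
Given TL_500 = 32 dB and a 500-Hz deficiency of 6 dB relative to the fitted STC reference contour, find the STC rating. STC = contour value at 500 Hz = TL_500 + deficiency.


By ASTM E413, STC = value of the fitted reference contour at 500 Hz.
Contour value at 500 Hz = TL_500 + deficiency = 32 + 6 = 38
STC = 38


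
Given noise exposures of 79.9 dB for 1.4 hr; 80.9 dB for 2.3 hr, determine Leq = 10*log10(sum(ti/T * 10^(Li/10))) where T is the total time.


T_total = 1.4 + 2.3 = 3.7 hr
(1.4/3.7) * 10^(79.9/10) = 3.69765e+07
(2.3/3.7) * 10^(80.9/10) = 7.64762e+07
Sum = 3.69765e+07 + 7.64762e+07 = 1.13453e+08
Leq = 10*log10(1.13453e+08) = 80.548 dB


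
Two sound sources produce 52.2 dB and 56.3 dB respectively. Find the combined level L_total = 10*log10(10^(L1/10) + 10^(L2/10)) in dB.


10^(52.2/10) = 165959
10^(56.3/10) = 426580
Sum = 165959 + 426580 = 592539
L_total = 10*log10(592539) = 57.727 dB


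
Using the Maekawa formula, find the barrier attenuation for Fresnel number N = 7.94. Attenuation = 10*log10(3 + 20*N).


3 + 20*N = 3 + 20*7.94 = 161.8
Att = 10*log10(161.8) = 22.09 dB


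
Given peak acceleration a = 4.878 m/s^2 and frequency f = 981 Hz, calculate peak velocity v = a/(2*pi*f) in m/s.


omega = 2*pi*f = 2*pi*981 = 6163.8 rad/s
v = a / omega = 4.878 / 6163.8 = 0.00079139 m/s


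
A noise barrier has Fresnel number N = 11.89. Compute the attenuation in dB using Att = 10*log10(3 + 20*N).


3 + 20*N = 3 + 20*11.89 = 240.8
Att = 10*log10(240.8) = 23.817 dB


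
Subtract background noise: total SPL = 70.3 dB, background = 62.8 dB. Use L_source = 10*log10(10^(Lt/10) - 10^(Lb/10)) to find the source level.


10^(70.3/10) = 1.07152e+07
10^(62.8/10) = 1.90546e+06
Difference = 1.07152e+07 - 1.90546e+06 = 8.80974e+06
L_source = 10*log10(8.80974e+06) = 69.45 dB


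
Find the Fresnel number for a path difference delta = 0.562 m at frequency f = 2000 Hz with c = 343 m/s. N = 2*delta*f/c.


N = 2*delta*f/c = 2*delta/lambda, where lambda = c/f
lambda = 343 / 2000 = 0.1715 m
N = 2 * 0.562 / 0.1715 = 6.5539


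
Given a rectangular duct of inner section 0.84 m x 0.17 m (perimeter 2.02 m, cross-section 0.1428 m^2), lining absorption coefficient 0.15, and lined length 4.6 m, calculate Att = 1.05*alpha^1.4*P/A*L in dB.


alpha^1.4 = 0.15^1.4 = 0.0702308
Attenuation rate = 1.05 * alpha^1.4 * P / A
= 1.05 * 0.0702308 * 2.02 / 0.1428 = 1.04313 dB/m
Total Att = 1.04313 * 4.6 = 4.7984 dB


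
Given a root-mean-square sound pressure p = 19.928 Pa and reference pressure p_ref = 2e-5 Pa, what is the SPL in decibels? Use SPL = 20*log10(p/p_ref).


p / p_ref = 19.928 / 2e-5 = 996400
SPL = 20 * log10(996400) = 119.97 dB


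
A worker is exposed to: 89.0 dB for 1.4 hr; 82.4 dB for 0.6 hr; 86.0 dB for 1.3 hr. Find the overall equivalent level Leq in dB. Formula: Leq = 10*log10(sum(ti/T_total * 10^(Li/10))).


T_total = 1.4 + 0.6 + 1.3 = 3.3 hr
(1.4/3.3) * 10^(89.0/10) = 3.36988e+08
(0.6/3.3) * 10^(82.4/10) = 3.15964e+07
(1.3/3.3) * 10^(86.0/10) = 1.5683e+08
Sum = 3.36988e+08 + 3.15964e+07 + 1.5683e+08 = 5.25414e+08
Leq = 10*log10(5.25414e+08) = 87.205 dB


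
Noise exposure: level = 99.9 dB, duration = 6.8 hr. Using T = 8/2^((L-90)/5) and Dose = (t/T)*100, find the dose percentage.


T_allowed = 8 / 2^((99.9 - 90)/5) = 2.02792 hr
Dose = 6.8 / 2.02792 * 100 = 335.32 %


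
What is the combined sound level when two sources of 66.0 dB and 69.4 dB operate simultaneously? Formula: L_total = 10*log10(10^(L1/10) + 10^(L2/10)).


10^(66.0/10) = 3.98107e+06
10^(69.4/10) = 8.70964e+06
Sum = 3.98107e+06 + 8.70964e+06 = 1.26907e+07
L_total = 10*log10(1.26907e+07) = 71.035 dB


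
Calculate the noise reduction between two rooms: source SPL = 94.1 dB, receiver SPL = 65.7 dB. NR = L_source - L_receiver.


NR = L_source - L_receiver (difference between source and receiving room levels)
NR = 94.1 - 65.7 = 28.4 dB


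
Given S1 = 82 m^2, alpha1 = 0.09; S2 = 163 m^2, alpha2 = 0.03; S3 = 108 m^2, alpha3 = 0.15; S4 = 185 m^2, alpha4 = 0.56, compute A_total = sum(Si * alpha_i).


82 * 0.09 = 7.38
163 * 0.03 = 4.89
108 * 0.15 = 16.2
185 * 0.56 = 103.6
A_total = 7.38 + 4.89 + 16.2 + 103.6 = 132.07 m^2


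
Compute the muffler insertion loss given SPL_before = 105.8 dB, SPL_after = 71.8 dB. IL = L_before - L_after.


Insertion loss = SPL without muffler - SPL with muffler
IL = 105.8 - 71.8 = 34 dB


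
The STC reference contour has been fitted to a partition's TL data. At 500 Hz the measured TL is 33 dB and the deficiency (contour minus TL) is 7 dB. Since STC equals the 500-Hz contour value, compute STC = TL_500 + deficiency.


By ASTM E413, STC = value of the fitted reference contour at 500 Hz.
Contour value at 500 Hz = TL_500 + deficiency = 33 + 7 = 40
STC = 40


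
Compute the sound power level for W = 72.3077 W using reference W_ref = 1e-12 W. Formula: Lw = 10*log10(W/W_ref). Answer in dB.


W / W_ref = 72.3077 / 1e-12 = 7.23077e+13
Lw = 10 * log10(7.23077e+13) = 138.59 dB


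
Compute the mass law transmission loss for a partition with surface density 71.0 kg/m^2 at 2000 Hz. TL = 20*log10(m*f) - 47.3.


m * f = 71.0 * 2000 = 142000
20*log10(142000) = 103.046 dB
TL = 103.046 - 47.3 = 55.746 dB


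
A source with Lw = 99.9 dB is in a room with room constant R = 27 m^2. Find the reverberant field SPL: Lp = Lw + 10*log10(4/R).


4/R = 4/27 = 0.148148
Lp = 99.9 + 10*log10(0.148148) = 91.607 dB


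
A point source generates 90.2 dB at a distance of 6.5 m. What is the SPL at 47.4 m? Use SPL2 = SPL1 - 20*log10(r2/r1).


r2/r1 = 47.4/6.5 = 7.29231
Correction = 20*log10(7.29231) = 17.2573 dB
SPL2 = 90.2 - 17.2573 = 72.943 dB


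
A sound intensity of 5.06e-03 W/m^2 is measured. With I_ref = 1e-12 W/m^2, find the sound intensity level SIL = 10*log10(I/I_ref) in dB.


I / I_ref = 5.06e-03 / 1e-12 = 5.06e+09
SIL = 10 * log10(5.06e+09) = 97.042 dB


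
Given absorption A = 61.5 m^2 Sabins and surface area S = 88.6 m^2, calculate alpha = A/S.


Absorption coefficient = absorbed power / incident power
alpha = A / S = 61.5 / 88.6 = 0.69413


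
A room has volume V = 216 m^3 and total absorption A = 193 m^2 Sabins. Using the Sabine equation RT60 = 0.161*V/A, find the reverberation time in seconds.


RT60 = 0.161 * 216 / 193 = 0.18019 s


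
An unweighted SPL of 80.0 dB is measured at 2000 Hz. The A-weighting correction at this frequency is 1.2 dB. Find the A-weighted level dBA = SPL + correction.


A-weighting table: 2000 Hz -> 1.2 dB correction
SPL_A = SPL + correction = 80.0 + (1.2) = 81.2 dBA


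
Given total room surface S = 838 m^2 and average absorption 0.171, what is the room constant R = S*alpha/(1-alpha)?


R = 838 * 0.171 / (1 - 0.171) = 172.86 m^2


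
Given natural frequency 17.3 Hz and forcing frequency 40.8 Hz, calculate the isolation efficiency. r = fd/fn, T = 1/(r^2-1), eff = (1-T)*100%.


r = 40.8 / 17.3 = 2.35838
r^2 - 1 = 2.35838^2 - 1 = 4.56196
T = 1/4.56196 = 0.219204
Efficiency = (1 - 0.219204)*100 = 78.08 %


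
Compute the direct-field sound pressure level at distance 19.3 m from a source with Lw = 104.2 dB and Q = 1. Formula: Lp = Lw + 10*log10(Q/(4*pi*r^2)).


4*pi*r^2 = 4*pi*19.3^2 = 4680.85 m^2
Q / (4*pi*r^2) = 1 / 4680.85 = 0.000213636
Lp = 104.2 + 10*log10(0.000213636) = 67.497 dB


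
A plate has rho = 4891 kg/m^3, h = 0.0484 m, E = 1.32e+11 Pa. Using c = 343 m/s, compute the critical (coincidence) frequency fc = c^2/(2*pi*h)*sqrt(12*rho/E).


12*rho/E = 12*4891/1.32e+11 = 4.44636e-07
sqrt(12*rho/E) = sqrt(4.44636e-07) = 0.00066681
c^2/(2*pi*h) = 343^2/(2*pi*0.0484) = 386868
fc = 386868 * 0.00066681 = 257.97 Hz


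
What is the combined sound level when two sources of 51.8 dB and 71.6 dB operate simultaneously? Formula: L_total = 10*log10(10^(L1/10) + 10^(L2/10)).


10^(51.8/10) = 151356
10^(71.6/10) = 1.44544e+07
Sum = 151356 + 1.44544e+07 = 1.46058e+07
L_total = 10*log10(1.46058e+07) = 71.645 dB


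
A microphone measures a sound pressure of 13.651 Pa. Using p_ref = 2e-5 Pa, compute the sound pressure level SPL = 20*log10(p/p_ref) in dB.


p / p_ref = 13.651 / 2e-5 = 682550
SPL = 20 * log10(682550) = 116.68 dB


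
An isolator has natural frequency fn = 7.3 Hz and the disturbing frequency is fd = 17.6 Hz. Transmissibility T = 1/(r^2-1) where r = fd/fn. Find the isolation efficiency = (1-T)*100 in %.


r = 17.6 / 7.3 = 2.41096
r^2 - 1 = 2.41096^2 - 1 = 4.81273
T = 1/4.81273 = 0.207782
Efficiency = (1 - 0.207782)*100 = 79.222 %


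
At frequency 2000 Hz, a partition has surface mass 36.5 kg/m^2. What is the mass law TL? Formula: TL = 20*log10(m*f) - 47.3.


m * f = 36.5 * 2000 = 73000
20*log10(73000) = 97.2665 dB
TL = 97.2665 - 47.3 = 49.966 dB


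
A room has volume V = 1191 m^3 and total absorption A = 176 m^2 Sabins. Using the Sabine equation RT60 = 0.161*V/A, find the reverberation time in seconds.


RT60 = 0.161 * 1191 / 176 = 1.0895 s


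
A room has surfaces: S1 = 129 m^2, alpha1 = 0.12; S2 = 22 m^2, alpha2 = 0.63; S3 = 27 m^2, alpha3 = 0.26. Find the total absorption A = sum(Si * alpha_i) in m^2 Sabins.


129 * 0.12 = 15.48
22 * 0.63 = 13.86
27 * 0.26 = 7.02
A_total = 15.48 + 13.86 + 7.02 = 36.36 m^2


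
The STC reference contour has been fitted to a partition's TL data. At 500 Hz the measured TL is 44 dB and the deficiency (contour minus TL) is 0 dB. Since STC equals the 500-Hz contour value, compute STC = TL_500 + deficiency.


By ASTM E413, STC = value of the fitted reference contour at 500 Hz.
Contour value at 500 Hz = TL_500 + deficiency = 44 + 0 = 44
STC = 44


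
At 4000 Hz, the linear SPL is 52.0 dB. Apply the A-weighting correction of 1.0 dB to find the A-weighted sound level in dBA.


A-weighting table: 4000 Hz -> 1.0 dB correction
SPL_A = SPL + correction = 52.0 + (1.0) = 53 dBA


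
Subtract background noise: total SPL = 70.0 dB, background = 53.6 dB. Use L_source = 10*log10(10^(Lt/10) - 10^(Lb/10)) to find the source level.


10^(70.0/10) = 1e+07
10^(53.6/10) = 229087
Difference = 1e+07 - 229087 = 9.77091e+06
L_source = 10*log10(9.77091e+06) = 69.899 dB


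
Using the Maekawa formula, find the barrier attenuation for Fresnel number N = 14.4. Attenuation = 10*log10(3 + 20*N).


3 + 20*N = 3 + 20*14.4 = 291
Att = 10*log10(291) = 24.639 dB


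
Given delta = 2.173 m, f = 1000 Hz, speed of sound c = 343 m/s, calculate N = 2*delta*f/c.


N = 2*delta*f/c = 2*delta/lambda, where lambda = c/f
lambda = 343 / 1000 = 0.343 m
N = 2 * 2.173 / 0.343 = 12.671


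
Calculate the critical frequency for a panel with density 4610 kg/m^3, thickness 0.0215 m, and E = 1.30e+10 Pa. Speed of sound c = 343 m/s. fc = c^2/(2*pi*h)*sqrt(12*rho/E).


12*rho/E = 12*4610/1.30e+10 = 4.25538e-06
sqrt(12*rho/E) = sqrt(4.25538e-06) = 0.00206286
c^2/(2*pi*h) = 343^2/(2*pi*0.0215) = 870903
fc = 870903 * 0.00206286 = 1796.6 Hz


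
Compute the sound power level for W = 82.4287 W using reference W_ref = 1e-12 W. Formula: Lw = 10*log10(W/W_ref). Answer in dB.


W / W_ref = 82.4287 / 1e-12 = 8.24287e+13
Lw = 10 * log10(8.24287e+13) = 139.16 dB


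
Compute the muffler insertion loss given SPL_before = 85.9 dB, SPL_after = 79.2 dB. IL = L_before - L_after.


Insertion loss = SPL without muffler - SPL with muffler
IL = 85.9 - 79.2 = 6.7 dB


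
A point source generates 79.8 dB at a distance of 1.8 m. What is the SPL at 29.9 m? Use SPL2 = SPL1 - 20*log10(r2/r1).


r2/r1 = 29.9/1.8 = 16.6111
Correction = 20*log10(16.6111) = 24.408 dB
SPL2 = 79.8 - 24.408 = 55.392 dB


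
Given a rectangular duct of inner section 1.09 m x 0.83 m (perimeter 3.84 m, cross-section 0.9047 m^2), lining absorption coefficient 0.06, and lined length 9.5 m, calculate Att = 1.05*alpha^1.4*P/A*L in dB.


alpha^1.4 = 0.06^1.4 = 0.0194721
Attenuation rate = 1.05 * alpha^1.4 * P / A
= 1.05 * 0.0194721 * 3.84 / 0.9047 = 0.0867818 dB/m
Total Att = 0.0867818 * 9.5 = 0.82443 dB


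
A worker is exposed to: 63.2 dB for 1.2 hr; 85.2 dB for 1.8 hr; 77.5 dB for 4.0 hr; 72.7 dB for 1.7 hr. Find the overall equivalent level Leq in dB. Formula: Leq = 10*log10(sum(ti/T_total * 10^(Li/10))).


T_total = 1.2 + 1.8 + 4.0 + 1.7 = 8.7 hr
(1.2/8.7) * 10^(63.2/10) = 288179
(1.8/8.7) * 10^(85.2/10) = 6.85099e+07
(4.0/8.7) * 10^(77.5/10) = 2.58548e+07
(1.7/8.7) * 10^(72.7/10) = 3.63856e+06
Sum = 288179 + 6.85099e+07 + 2.58548e+07 + 3.63856e+06 = 9.82914e+07
Leq = 10*log10(9.82914e+07) = 79.925 dB


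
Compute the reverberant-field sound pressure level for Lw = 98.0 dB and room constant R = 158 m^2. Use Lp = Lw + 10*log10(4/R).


4/R = 4/158 = 0.0253165
Lp = 98.0 + 10*log10(0.0253165) = 82.034 dB


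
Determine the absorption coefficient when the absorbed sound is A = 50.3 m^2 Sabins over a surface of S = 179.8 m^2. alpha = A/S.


Absorption coefficient = absorbed power / incident power
alpha = A / S = 50.3 / 179.8 = 0.27976


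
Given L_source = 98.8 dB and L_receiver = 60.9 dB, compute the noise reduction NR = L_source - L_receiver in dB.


NR = L_source - L_receiver (difference between source and receiving room levels)
NR = 98.8 - 60.9 = 37.9 dB


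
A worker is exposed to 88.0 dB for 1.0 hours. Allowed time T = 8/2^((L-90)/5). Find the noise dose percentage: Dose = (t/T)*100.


T_allowed = 8 / 2^((88.0 - 90)/5) = 10.5561 hr
Dose = 1.0 / 10.5561 * 100 = 9.4732 %


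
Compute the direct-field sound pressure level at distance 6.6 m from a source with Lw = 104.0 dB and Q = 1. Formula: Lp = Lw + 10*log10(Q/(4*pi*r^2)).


4*pi*r^2 = 4*pi*6.6^2 = 547.391 m^2
Q / (4*pi*r^2) = 1 / 547.391 = 0.00182685
Lp = 104.0 + 10*log10(0.00182685) = 76.617 dB
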